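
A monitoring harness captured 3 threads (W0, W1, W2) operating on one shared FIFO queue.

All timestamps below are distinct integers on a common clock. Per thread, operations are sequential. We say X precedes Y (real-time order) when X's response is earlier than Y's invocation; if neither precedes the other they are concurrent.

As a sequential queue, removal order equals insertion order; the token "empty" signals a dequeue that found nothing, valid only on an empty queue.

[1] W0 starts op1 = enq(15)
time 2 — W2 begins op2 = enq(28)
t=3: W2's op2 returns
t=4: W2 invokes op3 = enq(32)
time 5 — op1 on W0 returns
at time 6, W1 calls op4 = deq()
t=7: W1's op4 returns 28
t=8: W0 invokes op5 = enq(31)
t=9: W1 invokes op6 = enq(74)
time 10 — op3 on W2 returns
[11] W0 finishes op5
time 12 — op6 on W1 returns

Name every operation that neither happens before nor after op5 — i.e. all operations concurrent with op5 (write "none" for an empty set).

op5 spans [8,11]: anything still running between times 8 and 11 counts as concurrent
op1 [1,5]: before
op2 [2,3]: before
op3 [4,10]: concurrent
op4 [6,7]: before
op6 [9,12]: concurrent

op3, op6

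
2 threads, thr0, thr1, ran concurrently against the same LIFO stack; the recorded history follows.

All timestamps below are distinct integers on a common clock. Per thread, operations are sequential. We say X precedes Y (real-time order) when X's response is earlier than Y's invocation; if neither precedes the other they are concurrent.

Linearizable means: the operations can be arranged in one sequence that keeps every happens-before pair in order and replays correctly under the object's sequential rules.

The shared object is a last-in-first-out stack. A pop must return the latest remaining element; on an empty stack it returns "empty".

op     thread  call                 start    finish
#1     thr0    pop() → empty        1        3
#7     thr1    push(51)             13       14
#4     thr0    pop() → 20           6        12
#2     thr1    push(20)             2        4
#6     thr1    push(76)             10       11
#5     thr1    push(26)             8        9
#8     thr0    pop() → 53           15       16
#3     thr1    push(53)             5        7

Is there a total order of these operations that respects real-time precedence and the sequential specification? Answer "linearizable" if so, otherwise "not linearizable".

not linearizable

already the first 16 events (up to #8's response at time 16) admit no linearization; the first 15 still do
all 8 real-time-respecting orders fail — 8 completed LIFO stack operations, no legal replay
e.g. #1, #2, #3, #4, #5, #6, #7, #8: illegal at step 4, since #4 pop() → 20 cannot apply there
e.g. #1, #2, #3, #5, #4, #6, #7, #8: illegal at step 5, since #4 pop() → 20 cannot apply there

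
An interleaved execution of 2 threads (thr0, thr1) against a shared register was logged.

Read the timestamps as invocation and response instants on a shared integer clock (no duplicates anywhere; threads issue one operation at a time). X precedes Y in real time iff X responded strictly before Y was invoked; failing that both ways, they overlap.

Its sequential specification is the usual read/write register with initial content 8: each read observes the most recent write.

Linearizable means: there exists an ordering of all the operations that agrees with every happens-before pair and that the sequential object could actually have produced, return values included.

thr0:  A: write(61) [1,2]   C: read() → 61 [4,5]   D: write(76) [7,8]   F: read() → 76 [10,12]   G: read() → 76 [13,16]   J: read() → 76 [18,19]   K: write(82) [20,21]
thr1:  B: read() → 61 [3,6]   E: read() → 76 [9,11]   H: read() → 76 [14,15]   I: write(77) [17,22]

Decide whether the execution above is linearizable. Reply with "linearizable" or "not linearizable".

linearizable

a witness: A, B, C, D, E, F, G, H, J, I, K
after step 1 (A write(61)): value 61
after step 2 (B read() → 61): value 61
after step 3 (C read() → 61): value 61
after step 4 (D write(76)): value 76
after step 5 (E read() → 76): value 76
after step 6 (F read() → 76): value 76
after step 7 (G read() → 76): value 76
after step 8 (H read() → 76): value 76
after step 9 (J read() → 76): value 76
after step 10 (I write(77)): value 77
after step 11 (K write(82)): value 82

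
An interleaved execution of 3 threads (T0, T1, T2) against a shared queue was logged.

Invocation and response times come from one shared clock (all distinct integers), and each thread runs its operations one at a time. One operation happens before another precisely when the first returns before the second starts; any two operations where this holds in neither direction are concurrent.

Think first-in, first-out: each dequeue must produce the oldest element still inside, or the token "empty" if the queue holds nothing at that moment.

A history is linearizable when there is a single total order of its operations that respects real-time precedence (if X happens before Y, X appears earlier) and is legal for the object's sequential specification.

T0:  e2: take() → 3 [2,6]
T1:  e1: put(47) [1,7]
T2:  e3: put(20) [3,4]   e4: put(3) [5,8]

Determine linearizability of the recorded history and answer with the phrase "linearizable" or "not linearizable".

the violation lands at event 6, e2's response at time 6: events 1..5 linearize, events 1..6 do not
2 orders of the 2 completed queue ops respect real time; none is legal
no escape via the 2 pending operations (e1, e4): every completion choice fails
one such order, e2, e3 (pending dropped), breaks at step 1 where e2 take() → 3 is illegal
one such order, e3, e2 (pending dropped), breaks at step 2 where e2 take() → 3 is illegal

not linearizable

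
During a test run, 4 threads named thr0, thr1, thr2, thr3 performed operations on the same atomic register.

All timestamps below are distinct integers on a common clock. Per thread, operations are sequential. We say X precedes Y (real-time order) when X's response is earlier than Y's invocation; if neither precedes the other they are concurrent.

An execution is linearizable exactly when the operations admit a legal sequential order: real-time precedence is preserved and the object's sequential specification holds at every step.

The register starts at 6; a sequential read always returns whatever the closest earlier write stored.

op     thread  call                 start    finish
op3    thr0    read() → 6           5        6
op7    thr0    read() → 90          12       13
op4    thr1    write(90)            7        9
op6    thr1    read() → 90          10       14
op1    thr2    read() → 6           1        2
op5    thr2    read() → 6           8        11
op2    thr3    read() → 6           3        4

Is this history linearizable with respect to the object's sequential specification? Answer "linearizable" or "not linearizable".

linearizable

a witness: op1, op2, op3, op5, op4, op6, op7
after step 1 (op1 read() → 6): value 6
after step 2 (op2 read() → 6): value 6
after step 3 (op3 read() → 6): value 6
after step 4 (op5 read() → 6): value 6
after step 5 (op4 write(90)): value 90
after step 6 (op6 read() → 90): value 90
after step 7 (op7 read() → 90): value 90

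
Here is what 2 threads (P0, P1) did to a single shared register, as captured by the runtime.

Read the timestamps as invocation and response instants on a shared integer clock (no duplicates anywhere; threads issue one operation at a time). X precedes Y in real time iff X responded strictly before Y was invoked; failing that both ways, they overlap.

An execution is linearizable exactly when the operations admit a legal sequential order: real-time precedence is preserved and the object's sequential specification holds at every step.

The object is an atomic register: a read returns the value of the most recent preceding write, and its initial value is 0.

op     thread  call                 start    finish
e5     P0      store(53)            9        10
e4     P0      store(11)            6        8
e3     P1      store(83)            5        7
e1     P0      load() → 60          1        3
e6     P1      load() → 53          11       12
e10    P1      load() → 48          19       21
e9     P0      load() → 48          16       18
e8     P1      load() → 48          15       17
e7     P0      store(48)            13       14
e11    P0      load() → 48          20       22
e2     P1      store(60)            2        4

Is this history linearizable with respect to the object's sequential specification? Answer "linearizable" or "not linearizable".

linearizable

a witness: e2, e1, e3, e4, e5, e6, e7, e8, e9, e10, e11
after step 1 (e2 store(60)): value 60
after step 2 (e1 load() → 60): value 60
after step 3 (e3 store(83)): value 83
after step 4 (e4 store(11)): value 11
after step 5 (e5 store(53)): value 53
after step 6 (e6 load() → 53): value 53
after step 7 (e7 store(48)): value 48
after step 8 (e8 load() → 48): value 48
after step 9 (e9 load() → 48): value 48
after step 10 (e10 load() → 48): value 48
after step 11 (e11 load() → 48): value 48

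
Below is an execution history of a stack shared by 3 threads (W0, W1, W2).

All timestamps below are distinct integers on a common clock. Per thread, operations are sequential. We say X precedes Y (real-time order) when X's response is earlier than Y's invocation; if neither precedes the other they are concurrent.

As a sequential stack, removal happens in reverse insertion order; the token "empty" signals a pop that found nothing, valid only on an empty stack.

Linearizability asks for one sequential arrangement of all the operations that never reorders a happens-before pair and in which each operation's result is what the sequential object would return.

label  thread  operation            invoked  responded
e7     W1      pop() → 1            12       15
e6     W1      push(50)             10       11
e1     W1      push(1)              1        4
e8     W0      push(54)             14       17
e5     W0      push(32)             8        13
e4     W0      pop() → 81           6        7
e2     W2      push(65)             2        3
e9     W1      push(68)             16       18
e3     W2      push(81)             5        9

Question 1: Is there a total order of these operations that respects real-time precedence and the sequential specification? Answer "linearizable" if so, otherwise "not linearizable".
the violation lands at event 15, e7's response at time 15: events 1..14 linearize, events 1..15 do not
every one of the 14 real-time-consistent orders over 7 completed stack ops fails the sequential spec
including or dropping the 1 pending operation (e8) in any combination fails
take e1, e2, e3, e4, e5, e6, e7 (pending dropped): step 7 already fails, because e7 pop() → 1 cannot occur there
take e1, e2, e3, e4, e6, e5, e7 (pending dropped): step 7 already fails, because e7 pop() → 1 cannot occur there

not linearizable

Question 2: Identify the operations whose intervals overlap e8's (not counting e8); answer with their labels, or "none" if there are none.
Answer: e7, e9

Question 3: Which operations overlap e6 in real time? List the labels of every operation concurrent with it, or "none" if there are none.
Answer: e5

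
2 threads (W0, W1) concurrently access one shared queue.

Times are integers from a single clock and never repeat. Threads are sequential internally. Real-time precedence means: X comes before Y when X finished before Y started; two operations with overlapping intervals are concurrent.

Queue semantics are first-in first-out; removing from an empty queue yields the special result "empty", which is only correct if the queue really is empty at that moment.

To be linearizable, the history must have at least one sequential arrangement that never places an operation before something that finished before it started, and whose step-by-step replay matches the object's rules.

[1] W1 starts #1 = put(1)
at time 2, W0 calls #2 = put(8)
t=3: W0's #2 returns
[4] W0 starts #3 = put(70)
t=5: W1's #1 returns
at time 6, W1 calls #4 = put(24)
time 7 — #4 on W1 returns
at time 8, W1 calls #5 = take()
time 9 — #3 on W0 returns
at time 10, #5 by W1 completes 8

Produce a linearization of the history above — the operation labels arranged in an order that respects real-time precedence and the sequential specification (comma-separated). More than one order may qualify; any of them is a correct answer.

#2, #1, #3, #4, #5

1. #2 put(8), leaving queue <8>
2. #1 put(1), leaving queue <8,1>
3. #3 put(70), leaving queue <8,1,70>
4. #4 put(24), leaving queue <8,1,70,24>
5. #5 take() → 8, leaving queue <1,70,24>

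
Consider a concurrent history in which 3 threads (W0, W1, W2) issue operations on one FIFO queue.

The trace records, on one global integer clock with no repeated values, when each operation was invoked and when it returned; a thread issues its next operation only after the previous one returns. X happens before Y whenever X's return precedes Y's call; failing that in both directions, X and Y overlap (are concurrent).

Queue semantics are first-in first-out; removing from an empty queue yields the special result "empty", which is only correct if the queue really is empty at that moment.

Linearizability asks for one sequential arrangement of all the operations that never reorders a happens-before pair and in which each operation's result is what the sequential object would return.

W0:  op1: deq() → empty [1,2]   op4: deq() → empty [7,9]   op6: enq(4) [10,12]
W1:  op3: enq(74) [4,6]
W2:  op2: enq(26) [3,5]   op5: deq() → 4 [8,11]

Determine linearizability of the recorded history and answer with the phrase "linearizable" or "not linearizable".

not linearizable

events 1..8 are fine; event 9 — the response of op4 at time 9 — makes the prefix non-linearizable
all 2 real-time-respecting orders fail — 4 completed FIFO queue operations, no legal replay
no escape via the 1 pending operation (op5): every completion choice fails
sample order op1, op2, op3, op4 (pending dropped) stalls at step 4 — op4 deq() → empty has no legal effect
sample order op1, op3, op2, op4 (pending dropped) stalls at step 4 — op4 deq() → empty has no legal effect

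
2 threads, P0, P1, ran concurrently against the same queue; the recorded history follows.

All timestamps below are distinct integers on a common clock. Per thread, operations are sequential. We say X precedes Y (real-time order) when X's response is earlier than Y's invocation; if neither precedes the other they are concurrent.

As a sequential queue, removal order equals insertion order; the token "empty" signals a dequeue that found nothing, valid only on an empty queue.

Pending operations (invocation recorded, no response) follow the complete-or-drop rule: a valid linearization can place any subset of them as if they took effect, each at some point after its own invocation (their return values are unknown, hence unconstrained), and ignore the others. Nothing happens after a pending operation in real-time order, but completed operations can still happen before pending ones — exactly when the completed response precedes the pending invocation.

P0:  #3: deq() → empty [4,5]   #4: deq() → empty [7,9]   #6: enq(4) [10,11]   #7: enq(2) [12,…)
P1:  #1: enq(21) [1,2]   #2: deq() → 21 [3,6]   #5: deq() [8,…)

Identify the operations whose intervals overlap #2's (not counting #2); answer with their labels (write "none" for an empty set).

#3

overlap test against #2 [3,6]: concurrent iff the interval meets 3..6
#1 [1,2]: before
#3 [4,5]: concurrent
#4 [7,9]: after
#5 [8,…): after
#6 [10,11]: after
#7 [12,…): after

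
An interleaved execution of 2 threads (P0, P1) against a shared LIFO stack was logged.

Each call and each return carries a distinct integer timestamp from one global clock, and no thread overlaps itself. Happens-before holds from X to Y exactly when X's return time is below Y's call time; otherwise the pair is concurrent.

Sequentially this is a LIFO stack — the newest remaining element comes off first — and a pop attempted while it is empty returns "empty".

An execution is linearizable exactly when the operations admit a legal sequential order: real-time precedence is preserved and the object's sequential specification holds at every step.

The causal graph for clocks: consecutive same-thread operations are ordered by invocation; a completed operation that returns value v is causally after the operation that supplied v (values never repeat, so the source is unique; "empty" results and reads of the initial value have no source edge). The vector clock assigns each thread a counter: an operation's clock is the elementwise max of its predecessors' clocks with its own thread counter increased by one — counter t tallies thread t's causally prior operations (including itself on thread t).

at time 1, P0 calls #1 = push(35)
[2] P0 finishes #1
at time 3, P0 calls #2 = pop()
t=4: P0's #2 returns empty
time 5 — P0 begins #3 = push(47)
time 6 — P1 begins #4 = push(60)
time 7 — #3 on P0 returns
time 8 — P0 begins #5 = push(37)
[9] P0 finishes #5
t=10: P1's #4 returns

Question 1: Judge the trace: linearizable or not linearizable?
not linearizable

prefix check: 1..3 passes, 1..4 fails once #2's time-4 response joins
exactly one order of the 2 completed ops respects real time; the LIFO stack replay fails
e.g. #1, #2: illegal at step 2, since #2 pop() → empty cannot apply there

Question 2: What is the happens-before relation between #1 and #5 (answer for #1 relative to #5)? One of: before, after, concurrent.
before

#1 spans [1,2], #5 spans [8,9]
resp(#1)=2 < inv(#5)=8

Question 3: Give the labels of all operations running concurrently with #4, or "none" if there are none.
#3, #5

#4 spans [6,10]; an op avoiding the whole window 6..10 is ordered, any other is concurrent
#1 [1,2]: before
#2 [3,4]: before
#3 [5,7]: concurrent
#5 [8,9]: concurrent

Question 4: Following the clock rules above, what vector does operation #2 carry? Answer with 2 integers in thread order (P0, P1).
(2, 0)

no predecessors for #4 (invoked 6): P1 increments from zero → (0, 1)
no predecessors for #1 (invoked 1): P0 increments from zero → (1, 0)
invoked at 3, #2 merges VC(#1)=(1, 0) and bumps P0's slot → (2, 0)
invoked at 5, #3 merges VC(#2)=(2, 0) and bumps P0's slot → (3, 0)
invoked at 8, #5 merges VC(#3)=(3, 0) and bumps P0's slot → (4, 0)
target: VC(#2) = (2, 0)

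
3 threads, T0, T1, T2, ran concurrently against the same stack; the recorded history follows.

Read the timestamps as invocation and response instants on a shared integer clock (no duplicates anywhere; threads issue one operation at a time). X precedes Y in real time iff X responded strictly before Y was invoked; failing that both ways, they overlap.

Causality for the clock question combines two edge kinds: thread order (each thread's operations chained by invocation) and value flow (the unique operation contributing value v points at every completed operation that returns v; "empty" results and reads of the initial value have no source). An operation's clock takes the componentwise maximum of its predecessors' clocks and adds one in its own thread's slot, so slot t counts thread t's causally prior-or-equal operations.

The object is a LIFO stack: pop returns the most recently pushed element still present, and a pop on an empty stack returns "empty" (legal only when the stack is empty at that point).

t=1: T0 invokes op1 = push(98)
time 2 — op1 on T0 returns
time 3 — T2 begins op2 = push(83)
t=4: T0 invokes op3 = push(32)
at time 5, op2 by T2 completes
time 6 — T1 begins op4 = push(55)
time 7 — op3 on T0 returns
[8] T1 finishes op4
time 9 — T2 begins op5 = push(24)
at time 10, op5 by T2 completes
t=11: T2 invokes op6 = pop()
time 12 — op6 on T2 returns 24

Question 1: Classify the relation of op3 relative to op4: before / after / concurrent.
Answer: concurrent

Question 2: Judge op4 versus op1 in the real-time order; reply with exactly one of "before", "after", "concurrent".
Answer: after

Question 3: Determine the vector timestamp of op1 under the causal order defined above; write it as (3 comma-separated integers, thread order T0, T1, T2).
Answer: (1, 0, 0)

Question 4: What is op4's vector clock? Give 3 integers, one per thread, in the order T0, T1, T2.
Answer: (0, 1, 0)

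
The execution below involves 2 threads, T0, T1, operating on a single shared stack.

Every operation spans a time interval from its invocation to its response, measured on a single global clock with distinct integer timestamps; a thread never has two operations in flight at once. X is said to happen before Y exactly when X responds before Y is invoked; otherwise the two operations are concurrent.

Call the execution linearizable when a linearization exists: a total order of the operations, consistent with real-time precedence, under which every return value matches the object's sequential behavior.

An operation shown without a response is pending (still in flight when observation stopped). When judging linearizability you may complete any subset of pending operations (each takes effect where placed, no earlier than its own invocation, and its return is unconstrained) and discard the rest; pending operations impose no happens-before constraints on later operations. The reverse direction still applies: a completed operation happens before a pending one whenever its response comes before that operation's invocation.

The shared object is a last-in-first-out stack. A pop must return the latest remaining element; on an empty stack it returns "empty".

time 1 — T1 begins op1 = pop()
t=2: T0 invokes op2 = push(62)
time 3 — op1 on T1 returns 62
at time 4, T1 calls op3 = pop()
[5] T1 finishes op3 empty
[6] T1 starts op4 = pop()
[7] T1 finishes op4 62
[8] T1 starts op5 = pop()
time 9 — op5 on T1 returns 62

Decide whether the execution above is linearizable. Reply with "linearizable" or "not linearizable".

the violation lands at event 7, op4's response at time 7: events 1..6 linearize, events 1..7 do not
the sole real-time-consistent order of 3 completed operations fails the stack replay
completion choices over the 1 pending operation (op2) were checked; none helps
for example op1, op3, op4 (pending dropped) fails at step 1: op1 pop() → 62 is not legal there

not linearizable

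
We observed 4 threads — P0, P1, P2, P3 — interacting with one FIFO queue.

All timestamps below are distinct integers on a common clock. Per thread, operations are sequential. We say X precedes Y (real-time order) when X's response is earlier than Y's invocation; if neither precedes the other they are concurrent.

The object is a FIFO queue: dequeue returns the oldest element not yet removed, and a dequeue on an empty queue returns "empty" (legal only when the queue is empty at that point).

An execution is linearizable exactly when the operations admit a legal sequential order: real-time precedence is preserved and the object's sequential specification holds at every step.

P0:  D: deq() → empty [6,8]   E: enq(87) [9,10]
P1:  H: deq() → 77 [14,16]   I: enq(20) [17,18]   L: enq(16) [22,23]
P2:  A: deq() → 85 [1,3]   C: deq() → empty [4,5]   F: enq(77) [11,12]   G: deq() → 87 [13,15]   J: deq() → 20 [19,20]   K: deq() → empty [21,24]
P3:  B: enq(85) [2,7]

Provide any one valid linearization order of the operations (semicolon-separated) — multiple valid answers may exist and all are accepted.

B; A; C; D; E; F; G; H; I; J; K; L

1. B enq(85), leaving queue <85>
2. A deq() → 85, leaving queue <>
3. C deq() → empty, leaving queue <>
4. D deq() → empty, leaving queue <>
5. E enq(87), leaving queue <87>
6. F enq(77), leaving queue <87,77>
7. G deq() → 87, leaving queue <77>
8. H deq() → 77, leaving queue <>
9. I enq(20), leaving queue <20>
10. J deq() → 20, leaving queue <>
11. K deq() → empty, leaving queue <>
12. L enq(16), leaving queue <16>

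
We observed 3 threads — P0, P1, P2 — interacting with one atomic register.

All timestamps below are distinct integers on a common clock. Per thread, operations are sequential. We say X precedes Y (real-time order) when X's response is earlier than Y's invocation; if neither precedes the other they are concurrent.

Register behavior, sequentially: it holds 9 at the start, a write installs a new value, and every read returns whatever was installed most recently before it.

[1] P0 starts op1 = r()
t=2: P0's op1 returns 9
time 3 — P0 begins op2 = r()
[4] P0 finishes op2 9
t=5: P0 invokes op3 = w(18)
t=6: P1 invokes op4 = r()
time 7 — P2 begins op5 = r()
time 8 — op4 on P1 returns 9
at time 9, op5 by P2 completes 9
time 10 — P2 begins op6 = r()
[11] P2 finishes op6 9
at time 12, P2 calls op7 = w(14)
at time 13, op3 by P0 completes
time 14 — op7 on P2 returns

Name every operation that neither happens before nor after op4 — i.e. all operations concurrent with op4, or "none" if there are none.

concurrent with op4 ([6,8]): every op whose interval crosses 6..8
op1 [1,2]: before
op2 [3,4]: before
op3 [5,13]: concurrent
op5 [7,9]: concurrent
op6 [10,11]: after
op7 [12,14]: after

op3, op5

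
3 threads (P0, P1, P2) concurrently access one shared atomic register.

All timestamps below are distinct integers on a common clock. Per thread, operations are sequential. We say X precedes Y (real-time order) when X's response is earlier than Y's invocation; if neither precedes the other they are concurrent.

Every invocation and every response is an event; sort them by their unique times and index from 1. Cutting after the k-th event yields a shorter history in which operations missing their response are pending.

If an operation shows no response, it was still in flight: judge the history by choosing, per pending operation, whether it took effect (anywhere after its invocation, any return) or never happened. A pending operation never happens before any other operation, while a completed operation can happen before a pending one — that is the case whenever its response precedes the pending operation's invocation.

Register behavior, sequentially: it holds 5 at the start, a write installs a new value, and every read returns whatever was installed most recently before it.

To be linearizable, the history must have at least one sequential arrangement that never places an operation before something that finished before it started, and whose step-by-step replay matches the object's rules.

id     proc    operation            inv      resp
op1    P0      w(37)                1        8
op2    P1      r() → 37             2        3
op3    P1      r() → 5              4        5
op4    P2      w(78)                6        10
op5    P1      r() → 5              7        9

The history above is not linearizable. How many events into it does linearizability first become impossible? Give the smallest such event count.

events 1..4 are linearizable; a witness order is op1, op2:
after step 1 (op1 w(37) (pending, included)): value 37
after step 2 (op2 r() → 37): value 37
with event 5 included (op3 responding at time 5), all real-time-consistent orders fail
completion choices over the 1 pending operation (op1) were checked; none helps
for example op2, op3 (pending dropped) fails at step 1: op2 r() → 37 is not legal there

5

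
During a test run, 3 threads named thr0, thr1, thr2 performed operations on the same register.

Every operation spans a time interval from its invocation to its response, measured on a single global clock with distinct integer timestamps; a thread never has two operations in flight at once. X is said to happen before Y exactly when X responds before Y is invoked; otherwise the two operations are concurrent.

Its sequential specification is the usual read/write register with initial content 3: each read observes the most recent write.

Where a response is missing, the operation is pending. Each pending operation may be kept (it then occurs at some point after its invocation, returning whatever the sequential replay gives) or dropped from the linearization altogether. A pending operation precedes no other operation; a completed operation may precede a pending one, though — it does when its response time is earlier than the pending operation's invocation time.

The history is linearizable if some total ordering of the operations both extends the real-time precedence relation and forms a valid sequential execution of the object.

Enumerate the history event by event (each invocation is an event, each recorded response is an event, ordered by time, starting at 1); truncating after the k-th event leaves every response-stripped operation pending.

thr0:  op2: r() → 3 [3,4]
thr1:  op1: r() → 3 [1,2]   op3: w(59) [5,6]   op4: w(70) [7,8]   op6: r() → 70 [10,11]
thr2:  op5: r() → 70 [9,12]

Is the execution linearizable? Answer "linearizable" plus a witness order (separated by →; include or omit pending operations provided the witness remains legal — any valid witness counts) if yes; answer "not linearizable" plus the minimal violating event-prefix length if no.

linearizable — witness: op1 → op2 → op3 → op4 → op5 → op6

after step 1 (op1 r() → 3): value 3
after step 2 (op2 r() → 3): value 3
after step 3 (op3 w(59)): value 59
after step 4 (op4 w(70)): value 70
after step 5 (op5 r() → 70): value 70
after step 6 (op6 r() → 70): value 70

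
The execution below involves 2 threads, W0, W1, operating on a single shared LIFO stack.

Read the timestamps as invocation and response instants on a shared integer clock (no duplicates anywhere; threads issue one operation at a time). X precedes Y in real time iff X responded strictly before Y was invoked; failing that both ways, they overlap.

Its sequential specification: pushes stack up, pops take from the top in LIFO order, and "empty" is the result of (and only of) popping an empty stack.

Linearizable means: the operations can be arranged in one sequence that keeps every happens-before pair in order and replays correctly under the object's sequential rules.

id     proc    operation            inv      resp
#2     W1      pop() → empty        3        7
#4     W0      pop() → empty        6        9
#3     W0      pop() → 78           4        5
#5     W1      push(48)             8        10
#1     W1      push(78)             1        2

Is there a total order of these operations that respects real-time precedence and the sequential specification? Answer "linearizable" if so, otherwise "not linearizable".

linearizable

one valid linearization: #1, #3, #2, #4, #5
step 1: #1 push(78) — stack <78>
step 2: #3 pop() → 78 — stack <>
step 3: #2 pop() → empty — stack <>
step 4: #4 pop() → empty — stack <>
step 5: #5 push(48) — stack <48>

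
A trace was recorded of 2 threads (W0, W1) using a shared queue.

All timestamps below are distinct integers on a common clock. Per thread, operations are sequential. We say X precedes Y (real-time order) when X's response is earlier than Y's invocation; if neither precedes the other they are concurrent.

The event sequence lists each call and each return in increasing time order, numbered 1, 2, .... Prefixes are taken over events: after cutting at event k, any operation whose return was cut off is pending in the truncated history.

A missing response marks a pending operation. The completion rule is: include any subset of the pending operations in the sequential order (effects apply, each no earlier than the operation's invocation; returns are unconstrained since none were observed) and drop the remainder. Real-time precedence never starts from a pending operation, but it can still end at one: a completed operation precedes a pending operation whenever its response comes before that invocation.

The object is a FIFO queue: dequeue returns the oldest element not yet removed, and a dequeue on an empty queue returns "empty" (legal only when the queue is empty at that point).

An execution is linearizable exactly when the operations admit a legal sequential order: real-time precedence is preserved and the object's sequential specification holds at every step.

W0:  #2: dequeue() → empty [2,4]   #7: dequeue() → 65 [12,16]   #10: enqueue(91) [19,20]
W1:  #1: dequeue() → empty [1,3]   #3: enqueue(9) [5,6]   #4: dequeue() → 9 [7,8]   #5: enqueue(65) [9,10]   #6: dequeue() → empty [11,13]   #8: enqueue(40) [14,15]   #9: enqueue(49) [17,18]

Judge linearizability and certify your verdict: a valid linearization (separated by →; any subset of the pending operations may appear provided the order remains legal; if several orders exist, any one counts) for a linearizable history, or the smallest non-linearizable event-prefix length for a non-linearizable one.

after step 1 (#1 dequeue() → empty): queue <>
after step 2 (#2 dequeue() → empty): queue <>
after step 3 (#3 enqueue(9)): queue <9>
after step 4 (#4 dequeue() → 9): queue <>
after step 5 (#5 enqueue(65)): queue <65>
after step 6 (#7 dequeue() → 65): queue <>
after step 7 (#6 dequeue() → empty): queue <>
after step 8 (#8 enqueue(40)): queue <40>
after step 9 (#9 enqueue(49)): queue <40,49>
after step 10 (#10 enqueue(91)): queue <40,49,91>

linearizable — witness: #1 → #2 → #3 → #4 → #5 → #7 → #6 → #8 → #9 → #10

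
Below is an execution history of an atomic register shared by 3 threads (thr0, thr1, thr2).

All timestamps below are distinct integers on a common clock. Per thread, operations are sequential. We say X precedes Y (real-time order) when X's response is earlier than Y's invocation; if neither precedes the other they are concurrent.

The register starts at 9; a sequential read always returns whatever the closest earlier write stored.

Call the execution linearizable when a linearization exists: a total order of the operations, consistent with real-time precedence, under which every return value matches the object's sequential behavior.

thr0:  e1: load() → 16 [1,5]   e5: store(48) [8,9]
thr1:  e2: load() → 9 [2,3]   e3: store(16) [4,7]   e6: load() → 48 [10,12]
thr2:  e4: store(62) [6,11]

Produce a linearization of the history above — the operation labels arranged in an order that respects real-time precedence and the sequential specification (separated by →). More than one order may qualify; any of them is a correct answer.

step 1: e2 load() → 9 — value 9
step 2: e3 store(16) — value 16
step 3: e1 load() → 16 — value 16
step 4: e4 store(62) — value 62
step 5: e5 store(48) — value 48
step 6: e6 load() → 48 — value 48

e2 → e3 → e1 → e4 → e5 → e6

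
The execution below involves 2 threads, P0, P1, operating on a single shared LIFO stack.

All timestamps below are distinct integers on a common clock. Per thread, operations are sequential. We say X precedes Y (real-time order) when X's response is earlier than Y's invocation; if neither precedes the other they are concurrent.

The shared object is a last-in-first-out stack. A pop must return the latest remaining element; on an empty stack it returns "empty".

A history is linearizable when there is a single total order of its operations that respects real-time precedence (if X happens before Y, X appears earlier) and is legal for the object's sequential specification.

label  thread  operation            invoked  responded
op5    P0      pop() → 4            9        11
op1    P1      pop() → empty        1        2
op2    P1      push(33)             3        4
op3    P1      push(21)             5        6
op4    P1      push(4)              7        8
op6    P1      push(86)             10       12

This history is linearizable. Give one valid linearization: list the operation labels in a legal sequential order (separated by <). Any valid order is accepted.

after step 1 (op1 pop() → empty): stack <>
after step 2 (op2 push(33)): stack <33>
after step 3 (op3 push(21)): stack <33,21>
after step 4 (op4 push(4)): stack <33,21,4>
after step 5 (op5 pop() → 4): stack <33,21>
after step 6 (op6 push(86)): stack <33,21,86>

op1 < op2 < op3 < op4 < op5 < op6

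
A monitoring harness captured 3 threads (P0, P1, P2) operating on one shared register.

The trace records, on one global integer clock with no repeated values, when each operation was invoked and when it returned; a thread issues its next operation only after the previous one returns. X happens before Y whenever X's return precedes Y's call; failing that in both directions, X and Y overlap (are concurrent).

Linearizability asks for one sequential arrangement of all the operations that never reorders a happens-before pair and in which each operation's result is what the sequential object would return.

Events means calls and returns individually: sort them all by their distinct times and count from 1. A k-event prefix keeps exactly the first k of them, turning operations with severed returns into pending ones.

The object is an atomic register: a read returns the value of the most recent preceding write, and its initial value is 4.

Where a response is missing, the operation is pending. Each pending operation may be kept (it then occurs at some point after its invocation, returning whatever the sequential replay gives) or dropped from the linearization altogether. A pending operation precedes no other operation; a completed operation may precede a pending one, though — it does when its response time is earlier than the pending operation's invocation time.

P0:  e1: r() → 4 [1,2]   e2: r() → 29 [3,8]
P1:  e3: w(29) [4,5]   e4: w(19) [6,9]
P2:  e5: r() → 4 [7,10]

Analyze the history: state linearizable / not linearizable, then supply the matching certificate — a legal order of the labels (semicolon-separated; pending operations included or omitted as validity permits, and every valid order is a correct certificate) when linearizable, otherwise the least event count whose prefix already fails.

events 1..9 are fine; event 10 — the response of e5 at time 10 — makes the prefix non-linearizable
checked exhaustively: 8 real-time-consistent orders of 5 completed operations, zero legal register replays
sample order e1, e2, e3, e4, e5 stalls at step 2 — e2 r() → 29 has no legal effect
sample order e1, e2, e3, e5, e4 stalls at step 2 — e2 r() → 29 has no legal effect

not linearizable — minimal violating prefix: 10 events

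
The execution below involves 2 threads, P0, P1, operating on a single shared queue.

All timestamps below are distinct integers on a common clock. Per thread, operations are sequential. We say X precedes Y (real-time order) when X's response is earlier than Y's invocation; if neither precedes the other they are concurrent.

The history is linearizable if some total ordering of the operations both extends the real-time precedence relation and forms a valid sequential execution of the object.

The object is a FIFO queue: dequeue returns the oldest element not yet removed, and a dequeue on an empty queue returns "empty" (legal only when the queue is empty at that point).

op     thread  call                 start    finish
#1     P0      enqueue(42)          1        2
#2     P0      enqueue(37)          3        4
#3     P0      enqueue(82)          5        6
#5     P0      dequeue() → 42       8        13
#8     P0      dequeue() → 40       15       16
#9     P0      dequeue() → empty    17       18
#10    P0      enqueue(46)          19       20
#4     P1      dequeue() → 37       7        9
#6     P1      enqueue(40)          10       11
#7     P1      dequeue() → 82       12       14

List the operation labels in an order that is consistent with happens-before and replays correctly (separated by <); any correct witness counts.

#1 < #2 < #3 < #5 < #4 < #6 < #7 < #8 < #9 < #10

after step 1 (#1 enqueue(42)): queue <42>
after step 2 (#2 enqueue(37)): queue <42,37>
after step 3 (#3 enqueue(82)): queue <42,37,82>
after step 4 (#5 dequeue() → 42): queue <37,82>
after step 5 (#4 dequeue() → 37): queue <82>
after step 6 (#6 enqueue(40)): queue <82,40>
after step 7 (#7 dequeue() → 82): queue <40>
after step 8 (#8 dequeue() → 40): queue <>
after step 9 (#9 dequeue() → empty): queue <>
after step 10 (#10 enqueue(46)): queue <46>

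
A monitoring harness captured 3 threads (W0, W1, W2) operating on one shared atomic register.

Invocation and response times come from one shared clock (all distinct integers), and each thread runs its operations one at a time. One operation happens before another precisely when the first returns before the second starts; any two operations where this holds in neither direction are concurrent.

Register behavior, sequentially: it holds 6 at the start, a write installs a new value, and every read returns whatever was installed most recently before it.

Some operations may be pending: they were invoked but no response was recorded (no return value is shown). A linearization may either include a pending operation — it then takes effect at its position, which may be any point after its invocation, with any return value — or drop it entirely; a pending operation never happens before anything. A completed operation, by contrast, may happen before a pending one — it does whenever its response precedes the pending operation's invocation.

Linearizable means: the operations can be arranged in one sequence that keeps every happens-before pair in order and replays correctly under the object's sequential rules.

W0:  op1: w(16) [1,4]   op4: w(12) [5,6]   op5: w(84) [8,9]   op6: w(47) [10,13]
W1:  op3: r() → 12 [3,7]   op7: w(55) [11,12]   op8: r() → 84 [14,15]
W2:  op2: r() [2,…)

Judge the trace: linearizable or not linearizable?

not linearizable

the violation lands at event 15, op8's response at time 15: events 1..14 linearize, events 1..15 do not
6 orders of the 7 completed atomic register ops respect real time; none is legal
every completion of the 1 pending operation (op2) was checked; none linearizes
for example op1, op3, op4, op5, op6, op7, op8 (pending dropped) fails at step 2: op3 r() → 12 is not legal there
for example op1, op3, op4, op5, op7, op6, op8 (pending dropped) fails at step 2: op3 r() → 12 is not legal there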